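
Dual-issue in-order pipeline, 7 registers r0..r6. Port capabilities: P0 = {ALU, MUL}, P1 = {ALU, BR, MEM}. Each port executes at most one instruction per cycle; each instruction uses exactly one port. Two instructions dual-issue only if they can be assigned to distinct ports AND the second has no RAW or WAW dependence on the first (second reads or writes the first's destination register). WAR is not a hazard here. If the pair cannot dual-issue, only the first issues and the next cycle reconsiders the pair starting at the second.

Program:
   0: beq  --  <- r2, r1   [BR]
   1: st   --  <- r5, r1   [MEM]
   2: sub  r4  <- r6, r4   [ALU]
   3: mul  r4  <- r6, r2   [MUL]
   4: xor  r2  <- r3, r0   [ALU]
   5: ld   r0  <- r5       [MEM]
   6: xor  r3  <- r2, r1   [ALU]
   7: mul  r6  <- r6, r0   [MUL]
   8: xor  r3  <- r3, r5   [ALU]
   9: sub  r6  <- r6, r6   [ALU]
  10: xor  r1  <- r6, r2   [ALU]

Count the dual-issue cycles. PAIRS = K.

0. beq.BR @i0  | no-port BR/MEM
1. st.MEM/sub.ALU @i1+i2  | dual
2. mul.MUL/xor.ALU @i3+i4  | dual
3. ld.MEM/xor.ALU @i5+i6  | dual
4. mul.MUL/xor.ALU @i7+i8  | dual
5. sub.ALU @i9  | RAW r6
6. xor.ALU @i10  | tail

PAIRS = 4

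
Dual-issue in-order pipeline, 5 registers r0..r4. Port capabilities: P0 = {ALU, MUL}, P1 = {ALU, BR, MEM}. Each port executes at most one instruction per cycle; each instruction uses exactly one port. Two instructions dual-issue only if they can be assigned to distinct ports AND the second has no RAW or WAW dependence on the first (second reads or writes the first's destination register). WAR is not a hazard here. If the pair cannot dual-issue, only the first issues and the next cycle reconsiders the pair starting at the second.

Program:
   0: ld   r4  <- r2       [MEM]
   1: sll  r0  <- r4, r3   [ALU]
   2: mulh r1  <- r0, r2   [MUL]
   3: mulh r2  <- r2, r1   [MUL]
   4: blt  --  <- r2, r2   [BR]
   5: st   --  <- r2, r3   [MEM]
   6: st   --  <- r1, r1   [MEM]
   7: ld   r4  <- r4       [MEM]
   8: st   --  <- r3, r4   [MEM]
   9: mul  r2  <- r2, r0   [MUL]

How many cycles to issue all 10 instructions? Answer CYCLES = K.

0. ld @i0  | RAW r4
1. sll @i1  | RAW r0
2. mulh @i2  | no-port MUL/MUL
3. mulh @i3  | RAW r2
4. blt @i4  | no-port BR/MEM
5. st @i5  | no-port MEM/MEM
6. st @i6  | no-port MEM/MEM
7. ld @i7  | no-port MEM/MEM
8. st mul @i8/i9  | pair

CYCLES = 9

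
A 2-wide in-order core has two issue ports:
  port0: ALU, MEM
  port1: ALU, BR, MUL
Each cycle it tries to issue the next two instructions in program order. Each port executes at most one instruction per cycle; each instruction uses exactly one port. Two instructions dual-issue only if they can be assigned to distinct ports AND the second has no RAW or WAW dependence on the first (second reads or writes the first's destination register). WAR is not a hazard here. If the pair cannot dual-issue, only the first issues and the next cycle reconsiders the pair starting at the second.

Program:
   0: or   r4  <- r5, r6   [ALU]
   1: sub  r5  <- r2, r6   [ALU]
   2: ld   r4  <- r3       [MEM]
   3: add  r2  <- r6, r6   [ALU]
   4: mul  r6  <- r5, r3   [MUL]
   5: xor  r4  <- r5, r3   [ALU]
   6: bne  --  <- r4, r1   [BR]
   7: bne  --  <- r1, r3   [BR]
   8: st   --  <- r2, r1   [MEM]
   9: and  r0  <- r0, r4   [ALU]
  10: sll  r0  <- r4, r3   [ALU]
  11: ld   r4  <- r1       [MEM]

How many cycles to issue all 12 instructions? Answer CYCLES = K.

  cy0 -> i0/i1 (or.ALU sub.ALU) pair
  cy1 -> i2/i3 (ld.MEM add.ALU) pair
  cy2 -> i4/i5 (mul.MUL xor.ALU) pair
  cy3 -> i6 (bne.BR) no-port BR/BR
  cy4 -> i7/i8 (bne.BR st.MEM) pair
  cy5 -> i9 (and.ALU) WAW r0
  cy6 -> i10/i11 (sll.ALU ld.MEM) pair

CYCLES = 7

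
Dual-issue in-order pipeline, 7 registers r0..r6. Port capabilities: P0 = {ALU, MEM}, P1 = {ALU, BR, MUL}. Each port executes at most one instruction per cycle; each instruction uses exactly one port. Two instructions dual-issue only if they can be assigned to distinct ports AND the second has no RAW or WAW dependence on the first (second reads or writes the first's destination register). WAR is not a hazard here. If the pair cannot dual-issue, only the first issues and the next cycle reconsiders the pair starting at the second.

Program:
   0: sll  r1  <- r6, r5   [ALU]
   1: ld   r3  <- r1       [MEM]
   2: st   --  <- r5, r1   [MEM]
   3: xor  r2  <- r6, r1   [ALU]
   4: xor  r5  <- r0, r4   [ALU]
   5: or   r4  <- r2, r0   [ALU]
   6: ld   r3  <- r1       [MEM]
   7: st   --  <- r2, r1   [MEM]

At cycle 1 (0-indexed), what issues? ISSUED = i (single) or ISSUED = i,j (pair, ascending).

t=0 i0:sll.ALU ; RAW r1
t=1 i1:ld.MEM ; no-port MEM/MEM
t=2 i2/i3:st.MEM xor.ALU ; pair
t=3 i4/i5:xor.ALU or.ALU ; pair
t=4 i6:ld.MEM ; no-port MEM/MEM
t=5 i7:st.MEM ; tail

ISSUED = 1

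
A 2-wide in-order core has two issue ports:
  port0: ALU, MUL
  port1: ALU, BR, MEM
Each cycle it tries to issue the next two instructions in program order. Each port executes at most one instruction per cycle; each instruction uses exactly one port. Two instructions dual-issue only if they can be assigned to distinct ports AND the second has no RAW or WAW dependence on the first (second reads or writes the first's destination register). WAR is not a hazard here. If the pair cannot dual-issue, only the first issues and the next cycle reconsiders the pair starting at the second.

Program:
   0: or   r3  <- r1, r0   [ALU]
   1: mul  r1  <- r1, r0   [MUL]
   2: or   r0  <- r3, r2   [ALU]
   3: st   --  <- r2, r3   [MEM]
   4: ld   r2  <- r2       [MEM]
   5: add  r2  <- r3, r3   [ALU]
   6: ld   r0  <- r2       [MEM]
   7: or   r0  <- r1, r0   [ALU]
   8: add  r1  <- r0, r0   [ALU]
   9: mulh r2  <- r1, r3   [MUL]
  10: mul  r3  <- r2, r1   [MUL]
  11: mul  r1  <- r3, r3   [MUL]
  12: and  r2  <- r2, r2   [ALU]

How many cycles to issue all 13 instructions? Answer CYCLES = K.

#0 head=0: or/mul i0/i1 2-wide
#1 head=2: or/st i2/i3 2-wide
#2 head=4: ld i4 WAW r2
#3 head=5: add i5 RAW r2
#4 head=6: ld i6 RAW+WAW r0
#5 head=7: or i7 RAW r0
#6 head=8: add i8 RAW r1
#7 head=9: mulh i9 no-port MUL/MUL
#8 head=10: mul i10 no-port MUL/MUL
#9 head=11: mul/and i11/i12 2-wide

CYCLES = 10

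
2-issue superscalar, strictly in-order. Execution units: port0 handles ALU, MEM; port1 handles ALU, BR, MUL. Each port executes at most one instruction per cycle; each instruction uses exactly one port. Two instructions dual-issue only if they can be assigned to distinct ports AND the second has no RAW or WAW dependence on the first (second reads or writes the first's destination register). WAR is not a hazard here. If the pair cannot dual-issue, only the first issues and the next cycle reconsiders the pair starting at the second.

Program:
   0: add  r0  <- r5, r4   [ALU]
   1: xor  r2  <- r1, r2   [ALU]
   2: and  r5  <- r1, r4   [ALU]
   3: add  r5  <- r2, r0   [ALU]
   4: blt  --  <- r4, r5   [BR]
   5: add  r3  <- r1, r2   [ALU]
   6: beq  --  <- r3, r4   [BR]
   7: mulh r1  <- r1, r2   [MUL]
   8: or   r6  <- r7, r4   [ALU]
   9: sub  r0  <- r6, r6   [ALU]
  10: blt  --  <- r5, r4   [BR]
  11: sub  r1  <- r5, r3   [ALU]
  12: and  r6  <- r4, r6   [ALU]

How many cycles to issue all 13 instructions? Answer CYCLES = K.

CYCLES = 8

c0: i0+i1 add;xor  2-wide
c1: i2 and  WAW r5
c2: i3 add  RAW r5
c3: i4+i5 blt;add  2-wide
c4: i6 beq  no-port BR/MUL
c5: i7+i8 mulh;or  2-wide
c6: i9+i10 sub;blt  2-wide
c7: i11+i12 sub;and  2-wide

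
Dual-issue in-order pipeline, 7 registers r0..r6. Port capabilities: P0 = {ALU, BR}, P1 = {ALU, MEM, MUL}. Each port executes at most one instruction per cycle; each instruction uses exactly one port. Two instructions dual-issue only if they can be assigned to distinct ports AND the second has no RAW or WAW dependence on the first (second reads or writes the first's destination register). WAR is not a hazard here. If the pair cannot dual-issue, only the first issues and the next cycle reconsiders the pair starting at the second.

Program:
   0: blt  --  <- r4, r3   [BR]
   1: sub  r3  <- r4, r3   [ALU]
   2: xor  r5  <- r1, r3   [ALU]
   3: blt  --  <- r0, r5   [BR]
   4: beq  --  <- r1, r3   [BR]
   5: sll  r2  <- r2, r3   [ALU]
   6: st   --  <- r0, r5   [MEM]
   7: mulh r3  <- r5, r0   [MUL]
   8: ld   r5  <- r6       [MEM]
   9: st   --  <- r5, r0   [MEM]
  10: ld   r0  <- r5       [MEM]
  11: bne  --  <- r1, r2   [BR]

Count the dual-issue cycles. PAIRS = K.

PAIRS = 3

0. blt+sub @i0/i1  | pair
1. xor @i2  | RAW r5
2. blt @i3  | no-port BR/BR
3. beq+sll @i4/i5  | pair
4. st @i6  | no-port MEM/MUL
5. mulh @i7  | no-port MUL/MEM
6. ld @i8  | no-port MEM/MEM
7. st @i9  | no-port MEM/MEM
8. ld+bne @i10/i11  | pair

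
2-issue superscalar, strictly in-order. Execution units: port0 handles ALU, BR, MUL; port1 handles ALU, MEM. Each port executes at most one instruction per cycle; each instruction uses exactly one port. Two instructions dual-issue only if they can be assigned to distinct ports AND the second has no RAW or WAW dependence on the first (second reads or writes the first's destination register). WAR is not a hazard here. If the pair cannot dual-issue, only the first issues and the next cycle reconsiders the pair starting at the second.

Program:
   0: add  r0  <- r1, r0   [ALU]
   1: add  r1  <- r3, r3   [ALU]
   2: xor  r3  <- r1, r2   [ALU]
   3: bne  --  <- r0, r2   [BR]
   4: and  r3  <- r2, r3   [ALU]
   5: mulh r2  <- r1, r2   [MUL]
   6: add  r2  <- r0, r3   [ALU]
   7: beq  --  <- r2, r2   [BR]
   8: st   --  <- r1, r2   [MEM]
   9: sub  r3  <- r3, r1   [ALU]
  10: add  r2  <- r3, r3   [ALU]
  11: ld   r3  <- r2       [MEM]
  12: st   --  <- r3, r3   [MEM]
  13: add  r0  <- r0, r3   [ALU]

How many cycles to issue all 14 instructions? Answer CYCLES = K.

#0 head=0: add+add i0,i1 2-wide
#1 head=2: xor+bne i2,i3 2-wide
#2 head=4: and+mulh i4,i5 2-wide
#3 head=6: add i6 RAW r2
#4 head=7: beq+st i7,i8 2-wide
#5 head=9: sub i9 RAW r3
#6 head=10: add i10 RAW r2
#7 head=11: ld i11 no-port MEM/MEM
#8 head=12: st+add i12,i13 2-wide

CYCLES = 9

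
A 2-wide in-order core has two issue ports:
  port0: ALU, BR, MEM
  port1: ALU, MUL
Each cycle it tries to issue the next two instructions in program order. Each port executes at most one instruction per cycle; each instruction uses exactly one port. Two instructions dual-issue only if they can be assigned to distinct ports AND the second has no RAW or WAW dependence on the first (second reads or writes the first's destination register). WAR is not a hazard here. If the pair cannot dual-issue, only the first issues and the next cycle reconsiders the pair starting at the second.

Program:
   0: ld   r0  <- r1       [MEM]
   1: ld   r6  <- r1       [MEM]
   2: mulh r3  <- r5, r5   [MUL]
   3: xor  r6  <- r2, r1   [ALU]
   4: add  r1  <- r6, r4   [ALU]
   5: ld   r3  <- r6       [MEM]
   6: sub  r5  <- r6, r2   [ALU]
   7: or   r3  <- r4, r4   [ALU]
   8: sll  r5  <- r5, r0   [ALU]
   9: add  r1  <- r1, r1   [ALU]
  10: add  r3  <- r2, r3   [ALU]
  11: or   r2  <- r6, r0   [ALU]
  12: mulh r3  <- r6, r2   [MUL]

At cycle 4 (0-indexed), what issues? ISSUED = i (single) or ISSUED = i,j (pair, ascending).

ISSUED = 6,7

c0: i0 ld.MEM  no-port MEM/MEM
c1: i1&i2 ld.MEM/mulh.MUL  2-wide
c2: i3 xor.ALU  RAW r6
c3: i4&i5 add.ALU/ld.MEM  2-wide
c4: i6&i7 sub.ALU/or.ALU  2-wide
c5: i8&i9 sll.ALU/add.ALU  2-wide
c6: i10&i11 add.ALU/or.ALU  2-wide
c7: i12 mulh.MUL  tail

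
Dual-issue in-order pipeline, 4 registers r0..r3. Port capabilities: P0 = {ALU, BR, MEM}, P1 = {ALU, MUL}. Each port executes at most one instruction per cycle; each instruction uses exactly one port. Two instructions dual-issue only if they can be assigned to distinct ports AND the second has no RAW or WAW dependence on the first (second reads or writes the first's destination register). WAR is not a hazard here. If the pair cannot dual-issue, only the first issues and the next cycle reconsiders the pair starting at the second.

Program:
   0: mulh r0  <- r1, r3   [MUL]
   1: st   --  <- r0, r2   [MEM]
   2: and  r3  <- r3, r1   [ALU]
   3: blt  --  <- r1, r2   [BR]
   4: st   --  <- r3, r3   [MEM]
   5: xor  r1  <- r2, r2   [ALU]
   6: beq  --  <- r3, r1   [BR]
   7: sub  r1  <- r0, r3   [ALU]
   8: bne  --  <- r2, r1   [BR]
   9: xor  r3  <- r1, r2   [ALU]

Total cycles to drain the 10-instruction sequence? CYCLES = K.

CYCLES = 6

0. mulh.MUL @i0  | RAW r0
1. st.MEM and.ALU @i1+i2  | pair
2. blt.BR @i3  | no-port BR/MEM
3. st.MEM xor.ALU @i4+i5  | pair
4. beq.BR sub.ALU @i6+i7  | pair
5. bne.BR xor.ALU @i8+i9  | pair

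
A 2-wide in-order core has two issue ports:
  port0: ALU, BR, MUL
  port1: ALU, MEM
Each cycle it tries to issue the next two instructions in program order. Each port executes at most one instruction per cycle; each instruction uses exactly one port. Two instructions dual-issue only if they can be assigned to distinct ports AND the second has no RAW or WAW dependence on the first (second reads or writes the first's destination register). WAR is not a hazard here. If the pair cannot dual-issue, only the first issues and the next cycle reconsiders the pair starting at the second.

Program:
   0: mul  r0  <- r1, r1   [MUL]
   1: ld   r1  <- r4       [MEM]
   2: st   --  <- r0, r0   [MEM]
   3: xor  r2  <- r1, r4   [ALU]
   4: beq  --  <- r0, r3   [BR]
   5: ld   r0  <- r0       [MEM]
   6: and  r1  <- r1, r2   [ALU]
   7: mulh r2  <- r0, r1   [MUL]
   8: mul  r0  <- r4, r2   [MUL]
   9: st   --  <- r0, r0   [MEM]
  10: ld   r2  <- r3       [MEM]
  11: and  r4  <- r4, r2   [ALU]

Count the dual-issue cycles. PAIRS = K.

PAIRS = 3

  cy0 -> i0,i1 (mul/ld) 2-wide
  cy1 -> i2,i3 (st/xor) 2-wide
  cy2 -> i4,i5 (beq/ld) 2-wide
  cy3 -> i6 (and) RAW r1
  cy4 -> i7 (mulh) no-port MUL/MUL
  cy5 -> i8 (mul) RAW r0
  cy6 -> i9 (st) no-port MEM/MEM
  cy7 -> i10 (ld) RAW r2
  cy8 -> i11 (and) tail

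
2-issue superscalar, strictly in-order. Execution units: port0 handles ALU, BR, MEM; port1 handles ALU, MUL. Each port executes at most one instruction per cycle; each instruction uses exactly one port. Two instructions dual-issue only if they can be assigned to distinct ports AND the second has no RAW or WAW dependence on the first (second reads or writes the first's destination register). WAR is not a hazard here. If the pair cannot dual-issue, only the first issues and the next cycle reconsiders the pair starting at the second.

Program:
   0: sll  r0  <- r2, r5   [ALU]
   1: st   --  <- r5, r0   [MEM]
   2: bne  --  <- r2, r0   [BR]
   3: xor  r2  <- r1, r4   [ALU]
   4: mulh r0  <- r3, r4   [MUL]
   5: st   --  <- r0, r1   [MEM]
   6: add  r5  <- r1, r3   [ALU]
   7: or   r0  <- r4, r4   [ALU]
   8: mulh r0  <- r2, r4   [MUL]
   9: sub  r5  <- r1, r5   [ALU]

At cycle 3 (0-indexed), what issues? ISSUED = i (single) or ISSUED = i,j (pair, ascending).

ISSUED = 4

[0] i0  sll.ALU  -- RAW r0
[1] i1  st.MEM  -- no-port MEM/BR
[2] i2/i3  bne.BR;xor.ALU  -- pair
[3] i4  mulh.MUL  -- RAW r0
[4] i5/i6  st.MEM;add.ALU  -- pair
[5] i7  or.ALU  -- WAW r0
[6] i8/i9  mulh.MUL;sub.ALU  -- pair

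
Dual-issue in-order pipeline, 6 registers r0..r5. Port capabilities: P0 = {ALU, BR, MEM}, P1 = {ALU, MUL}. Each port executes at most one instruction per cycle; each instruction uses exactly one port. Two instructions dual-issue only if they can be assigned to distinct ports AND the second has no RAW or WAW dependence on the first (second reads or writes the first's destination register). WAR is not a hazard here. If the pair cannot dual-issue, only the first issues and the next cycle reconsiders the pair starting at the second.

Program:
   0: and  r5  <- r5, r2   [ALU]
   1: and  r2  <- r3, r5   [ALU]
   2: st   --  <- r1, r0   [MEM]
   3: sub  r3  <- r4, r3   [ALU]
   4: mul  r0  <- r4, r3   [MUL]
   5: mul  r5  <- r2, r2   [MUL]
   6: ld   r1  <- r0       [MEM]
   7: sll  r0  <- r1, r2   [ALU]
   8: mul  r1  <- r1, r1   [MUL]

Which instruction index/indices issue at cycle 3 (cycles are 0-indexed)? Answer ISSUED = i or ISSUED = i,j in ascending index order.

ISSUED = 4

t=0 i0:and.ALU ; RAW r5
t=1 i1&i2:and.ALU/st.MEM ; dual
t=2 i3:sub.ALU ; RAW r3
t=3 i4:mul.MUL ; no-port MUL/MUL
t=4 i5&i6:mul.MUL/ld.MEM ; dual
t=5 i7&i8:sll.ALU/mul.MUL ; dual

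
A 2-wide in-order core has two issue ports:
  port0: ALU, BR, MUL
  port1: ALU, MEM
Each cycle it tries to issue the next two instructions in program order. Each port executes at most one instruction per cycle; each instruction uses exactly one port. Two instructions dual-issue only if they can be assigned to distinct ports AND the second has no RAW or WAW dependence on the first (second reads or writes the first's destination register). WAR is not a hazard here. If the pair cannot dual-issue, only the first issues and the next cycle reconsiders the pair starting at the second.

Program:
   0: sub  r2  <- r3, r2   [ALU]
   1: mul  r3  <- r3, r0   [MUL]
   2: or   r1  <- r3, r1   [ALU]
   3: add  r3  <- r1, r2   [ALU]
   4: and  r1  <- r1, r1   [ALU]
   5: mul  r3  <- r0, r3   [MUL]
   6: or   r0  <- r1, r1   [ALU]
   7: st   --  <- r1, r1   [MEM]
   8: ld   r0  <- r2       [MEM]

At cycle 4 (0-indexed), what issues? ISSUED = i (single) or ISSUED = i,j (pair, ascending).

[0] i0+i1  sub.ALU/mul.MUL  -- 2-wide
[1] i2  or.ALU  -- RAW r1
[2] i3+i4  add.ALU/and.ALU  -- 2-wide
[3] i5+i6  mul.MUL/or.ALU  -- 2-wide
[4] i7  st.MEM  -- no-port MEM/MEM
[5] i8  ld.MEM  -- tail

ISSUED = 7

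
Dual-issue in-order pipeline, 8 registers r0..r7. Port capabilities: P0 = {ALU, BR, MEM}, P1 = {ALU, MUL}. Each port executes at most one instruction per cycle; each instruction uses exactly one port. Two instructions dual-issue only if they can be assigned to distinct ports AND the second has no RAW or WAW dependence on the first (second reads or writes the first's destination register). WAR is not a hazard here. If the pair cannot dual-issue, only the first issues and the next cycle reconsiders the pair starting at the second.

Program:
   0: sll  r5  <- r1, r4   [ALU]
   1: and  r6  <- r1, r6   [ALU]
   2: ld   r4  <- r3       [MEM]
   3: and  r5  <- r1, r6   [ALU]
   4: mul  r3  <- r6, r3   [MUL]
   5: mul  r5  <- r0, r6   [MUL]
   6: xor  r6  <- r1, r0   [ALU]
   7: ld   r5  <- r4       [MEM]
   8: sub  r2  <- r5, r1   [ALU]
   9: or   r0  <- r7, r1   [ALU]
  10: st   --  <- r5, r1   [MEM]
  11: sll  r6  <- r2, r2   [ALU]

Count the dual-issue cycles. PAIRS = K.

PAIRS = 5

c0: i0&i1 sll.ALU and.ALU  pair
c1: i2&i3 ld.MEM and.ALU  pair
c2: i4 mul.MUL  no-port MUL/MUL
c3: i5&i6 mul.MUL xor.ALU  pair
c4: i7 ld.MEM  RAW r5
c5: i8&i9 sub.ALU or.ALU  pair
c6: i10&i11 st.MEM sll.ALU  pair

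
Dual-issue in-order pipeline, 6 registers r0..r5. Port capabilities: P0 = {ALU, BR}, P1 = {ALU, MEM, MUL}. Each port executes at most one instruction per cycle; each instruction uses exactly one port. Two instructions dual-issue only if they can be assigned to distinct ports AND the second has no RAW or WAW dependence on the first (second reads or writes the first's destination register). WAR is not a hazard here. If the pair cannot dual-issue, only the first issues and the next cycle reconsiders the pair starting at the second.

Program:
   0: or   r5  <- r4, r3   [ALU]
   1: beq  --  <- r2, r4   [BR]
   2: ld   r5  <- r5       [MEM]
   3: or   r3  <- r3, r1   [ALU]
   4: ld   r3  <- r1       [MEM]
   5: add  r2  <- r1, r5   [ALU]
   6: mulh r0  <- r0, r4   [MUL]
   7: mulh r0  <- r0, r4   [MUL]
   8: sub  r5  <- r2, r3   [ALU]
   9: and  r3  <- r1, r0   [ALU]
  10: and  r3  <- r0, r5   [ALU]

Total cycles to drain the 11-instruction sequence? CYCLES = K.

t=0 i0,i1:or.ALU/beq.BR ; dual
t=1 i2,i3:ld.MEM/or.ALU ; dual
t=2 i4,i5:ld.MEM/add.ALU ; dual
t=3 i6:mulh.MUL ; no-port MUL/MUL
t=4 i7,i8:mulh.MUL/sub.ALU ; dual
t=5 i9:and.ALU ; WAW r3
t=6 i10:and.ALU ; tail

CYCLES = 7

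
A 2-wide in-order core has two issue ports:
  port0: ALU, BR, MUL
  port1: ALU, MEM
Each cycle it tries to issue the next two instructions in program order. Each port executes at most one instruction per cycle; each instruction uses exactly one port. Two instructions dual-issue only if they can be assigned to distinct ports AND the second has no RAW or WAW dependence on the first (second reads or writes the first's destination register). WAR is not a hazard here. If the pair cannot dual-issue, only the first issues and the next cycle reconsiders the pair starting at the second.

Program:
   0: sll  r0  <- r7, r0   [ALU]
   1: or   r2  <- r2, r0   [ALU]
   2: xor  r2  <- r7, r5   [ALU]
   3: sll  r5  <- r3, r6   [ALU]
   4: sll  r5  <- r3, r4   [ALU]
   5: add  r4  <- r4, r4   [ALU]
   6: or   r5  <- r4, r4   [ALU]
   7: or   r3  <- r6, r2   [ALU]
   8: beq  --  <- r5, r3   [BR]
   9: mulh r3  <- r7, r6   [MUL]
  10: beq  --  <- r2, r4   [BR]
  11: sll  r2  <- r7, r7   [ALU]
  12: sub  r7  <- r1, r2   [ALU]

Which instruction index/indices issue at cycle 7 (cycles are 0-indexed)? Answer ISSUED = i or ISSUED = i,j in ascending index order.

c0: i0 sll.ALU  RAW r0
c1: i1 or.ALU  WAW r2
c2: i2,i3 xor.ALU;sll.ALU  pair
c3: i4,i5 sll.ALU;add.ALU  pair
c4: i6,i7 or.ALU;or.ALU  pair
c5: i8 beq.BR  no-port BR/MUL
c6: i9 mulh.MUL  no-port MUL/BR
c7: i10,i11 beq.BR;sll.ALU  pair
c8: i12 sub.ALU  tail

ISSUED = 10,11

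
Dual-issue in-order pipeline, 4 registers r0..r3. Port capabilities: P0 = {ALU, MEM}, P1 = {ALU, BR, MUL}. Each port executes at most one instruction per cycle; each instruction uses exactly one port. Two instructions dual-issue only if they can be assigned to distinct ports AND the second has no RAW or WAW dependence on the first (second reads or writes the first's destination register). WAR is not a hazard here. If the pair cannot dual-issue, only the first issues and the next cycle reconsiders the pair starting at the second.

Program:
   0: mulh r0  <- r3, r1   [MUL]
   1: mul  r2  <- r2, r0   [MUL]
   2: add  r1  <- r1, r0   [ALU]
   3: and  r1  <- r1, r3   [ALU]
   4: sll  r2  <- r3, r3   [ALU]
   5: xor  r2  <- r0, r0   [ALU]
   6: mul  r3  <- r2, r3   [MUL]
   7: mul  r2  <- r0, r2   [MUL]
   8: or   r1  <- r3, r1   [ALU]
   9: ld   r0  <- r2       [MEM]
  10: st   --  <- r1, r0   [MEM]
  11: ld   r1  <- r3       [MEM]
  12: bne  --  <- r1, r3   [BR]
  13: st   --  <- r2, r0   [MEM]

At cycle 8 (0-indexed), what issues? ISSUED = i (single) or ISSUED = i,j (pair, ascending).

ISSUED = 11

#0 head=0: mulh.MUL i0 no-port MUL/MUL
#1 head=1: mul.MUL;add.ALU i1&i2 pair
#2 head=3: and.ALU;sll.ALU i3&i4 pair
#3 head=5: xor.ALU i5 RAW r2
#4 head=6: mul.MUL i6 no-port MUL/MUL
#5 head=7: mul.MUL;or.ALU i7&i8 pair
#6 head=9: ld.MEM i9 no-port MEM/MEM
#7 head=10: st.MEM i10 no-port MEM/MEM
#8 head=11: ld.MEM i11 RAW r1
#9 head=12: bne.BR;st.MEM i12&i13 pair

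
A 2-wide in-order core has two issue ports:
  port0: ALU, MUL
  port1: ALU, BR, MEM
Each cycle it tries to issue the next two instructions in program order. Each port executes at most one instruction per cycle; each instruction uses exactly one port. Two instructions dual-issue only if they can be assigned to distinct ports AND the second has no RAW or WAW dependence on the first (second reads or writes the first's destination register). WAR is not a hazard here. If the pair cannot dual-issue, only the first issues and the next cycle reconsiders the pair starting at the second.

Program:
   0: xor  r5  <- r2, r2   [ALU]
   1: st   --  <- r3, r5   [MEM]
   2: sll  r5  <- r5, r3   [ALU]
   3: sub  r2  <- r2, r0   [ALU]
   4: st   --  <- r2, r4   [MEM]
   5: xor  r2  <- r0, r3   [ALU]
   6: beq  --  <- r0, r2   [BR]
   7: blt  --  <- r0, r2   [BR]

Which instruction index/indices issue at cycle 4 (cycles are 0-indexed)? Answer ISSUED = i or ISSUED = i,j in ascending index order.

t=0 i0:xor ; RAW r5
t=1 i1&i2:st/sll ; 2-wide
t=2 i3:sub ; RAW r2
t=3 i4&i5:st/xor ; 2-wide
t=4 i6:beq ; no-port BR/BR
t=5 i7:blt ; tail

ISSUED = 6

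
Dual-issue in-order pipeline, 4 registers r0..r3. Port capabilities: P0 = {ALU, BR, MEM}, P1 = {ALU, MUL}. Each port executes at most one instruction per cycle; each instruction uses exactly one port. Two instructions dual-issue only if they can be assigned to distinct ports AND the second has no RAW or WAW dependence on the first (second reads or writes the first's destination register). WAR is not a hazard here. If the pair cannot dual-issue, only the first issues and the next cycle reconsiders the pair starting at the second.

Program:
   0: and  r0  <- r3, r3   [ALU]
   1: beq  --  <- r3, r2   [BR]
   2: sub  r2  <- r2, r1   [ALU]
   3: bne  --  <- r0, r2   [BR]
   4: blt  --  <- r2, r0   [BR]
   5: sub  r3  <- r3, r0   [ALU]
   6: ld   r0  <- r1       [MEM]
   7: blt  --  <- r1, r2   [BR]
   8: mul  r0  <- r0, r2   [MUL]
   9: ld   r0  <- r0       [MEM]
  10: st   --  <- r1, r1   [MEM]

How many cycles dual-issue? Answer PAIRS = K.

#0 head=0: and;beq i0+i1 2-wide
#1 head=2: sub i2 RAW r2
#2 head=3: bne i3 no-port BR/BR
#3 head=4: blt;sub i4+i5 2-wide
#4 head=6: ld i6 no-port MEM/BR
#5 head=7: blt;mul i7+i8 2-wide
#6 head=9: ld i9 no-port MEM/MEM
#7 head=10: st i10 tail

PAIRS = 3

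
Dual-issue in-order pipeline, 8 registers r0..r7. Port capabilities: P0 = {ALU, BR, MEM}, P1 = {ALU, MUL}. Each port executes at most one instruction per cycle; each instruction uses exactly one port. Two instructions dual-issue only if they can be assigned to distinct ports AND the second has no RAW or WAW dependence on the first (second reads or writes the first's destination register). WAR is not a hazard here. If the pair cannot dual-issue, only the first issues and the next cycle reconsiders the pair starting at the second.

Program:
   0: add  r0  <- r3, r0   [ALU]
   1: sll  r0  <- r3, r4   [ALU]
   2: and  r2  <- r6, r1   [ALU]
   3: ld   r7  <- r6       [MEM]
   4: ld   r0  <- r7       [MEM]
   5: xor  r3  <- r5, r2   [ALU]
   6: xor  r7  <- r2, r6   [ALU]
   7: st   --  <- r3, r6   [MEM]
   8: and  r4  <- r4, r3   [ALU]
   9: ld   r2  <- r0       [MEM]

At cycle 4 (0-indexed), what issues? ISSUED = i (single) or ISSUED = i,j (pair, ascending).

#0 head=0: add i0 WAW r0
#1 head=1: sll/and i1,i2 pair
#2 head=3: ld i3 no-port MEM/MEM
#3 head=4: ld/xor i4,i5 pair
#4 head=6: xor/st i6,i7 pair
#5 head=8: and/ld i8,i9 pair

ISSUED = 6,7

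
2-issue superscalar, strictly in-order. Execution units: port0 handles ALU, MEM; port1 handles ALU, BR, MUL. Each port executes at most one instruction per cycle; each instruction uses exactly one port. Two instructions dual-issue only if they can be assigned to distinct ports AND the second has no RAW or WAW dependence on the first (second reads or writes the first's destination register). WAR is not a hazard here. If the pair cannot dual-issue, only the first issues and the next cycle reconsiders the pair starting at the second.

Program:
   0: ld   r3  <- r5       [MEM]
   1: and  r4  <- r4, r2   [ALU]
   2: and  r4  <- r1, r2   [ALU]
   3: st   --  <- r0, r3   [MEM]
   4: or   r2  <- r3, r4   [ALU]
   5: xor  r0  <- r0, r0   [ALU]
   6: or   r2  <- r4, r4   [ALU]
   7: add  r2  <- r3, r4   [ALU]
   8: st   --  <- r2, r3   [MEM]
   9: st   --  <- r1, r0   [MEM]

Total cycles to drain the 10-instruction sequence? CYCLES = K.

CYCLES = 7

0. ld and @i0+i1  | dual
1. and st @i2+i3  | dual
2. or xor @i4+i5  | dual
3. or @i6  | WAW r2
4. add @i7  | RAW r2
5. st @i8  | no-port MEM/MEM
6. st @i9  | tail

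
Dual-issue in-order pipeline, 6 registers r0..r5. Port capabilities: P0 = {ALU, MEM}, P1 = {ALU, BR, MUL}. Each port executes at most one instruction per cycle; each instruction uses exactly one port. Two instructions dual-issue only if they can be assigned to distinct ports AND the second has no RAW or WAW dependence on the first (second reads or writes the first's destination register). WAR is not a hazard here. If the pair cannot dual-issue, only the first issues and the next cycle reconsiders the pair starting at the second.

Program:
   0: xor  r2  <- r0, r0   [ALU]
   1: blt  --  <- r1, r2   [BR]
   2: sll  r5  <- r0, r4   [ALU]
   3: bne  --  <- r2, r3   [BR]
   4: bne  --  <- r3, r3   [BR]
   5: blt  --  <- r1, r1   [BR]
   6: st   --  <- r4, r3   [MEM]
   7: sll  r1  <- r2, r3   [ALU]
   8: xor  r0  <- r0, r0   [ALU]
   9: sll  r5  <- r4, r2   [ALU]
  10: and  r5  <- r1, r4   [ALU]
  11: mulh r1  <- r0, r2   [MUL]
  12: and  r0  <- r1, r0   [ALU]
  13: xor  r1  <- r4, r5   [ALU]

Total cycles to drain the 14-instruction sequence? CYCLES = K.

#0 head=0: xor i0 RAW r2
#1 head=1: blt/sll i1,i2 dual
#2 head=3: bne i3 no-port BR/BR
#3 head=4: bne i4 no-port BR/BR
#4 head=5: blt/st i5,i6 dual
#5 head=7: sll/xor i7,i8 dual
#6 head=9: sll i9 WAW r5
#7 head=10: and/mulh i10,i11 dual
#8 head=12: and/xor i12,i13 dual

CYCLES = 9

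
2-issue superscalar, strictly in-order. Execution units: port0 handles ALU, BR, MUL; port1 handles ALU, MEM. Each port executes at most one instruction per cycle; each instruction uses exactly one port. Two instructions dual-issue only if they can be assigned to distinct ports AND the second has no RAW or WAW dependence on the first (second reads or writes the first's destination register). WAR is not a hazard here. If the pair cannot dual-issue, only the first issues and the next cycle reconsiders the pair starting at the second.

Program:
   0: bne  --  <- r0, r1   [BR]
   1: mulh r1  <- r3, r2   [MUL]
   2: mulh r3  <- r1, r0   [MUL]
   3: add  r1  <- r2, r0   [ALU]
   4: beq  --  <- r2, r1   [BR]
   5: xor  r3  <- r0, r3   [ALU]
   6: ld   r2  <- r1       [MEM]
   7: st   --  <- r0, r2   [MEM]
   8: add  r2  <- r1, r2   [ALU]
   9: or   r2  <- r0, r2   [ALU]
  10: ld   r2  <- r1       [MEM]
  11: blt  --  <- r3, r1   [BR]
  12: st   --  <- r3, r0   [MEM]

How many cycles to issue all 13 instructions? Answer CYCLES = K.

CYCLES = 9

t=0 i0:bne ; no-port BR/MUL
t=1 i1:mulh ; no-port MUL/MUL
t=2 i2+i3:mulh add ; dual
t=3 i4+i5:beq xor ; dual
t=4 i6:ld ; no-port MEM/MEM
t=5 i7+i8:st add ; dual
t=6 i9:or ; WAW r2
t=7 i10+i11:ld blt ; dual
t=8 i12:st ; tail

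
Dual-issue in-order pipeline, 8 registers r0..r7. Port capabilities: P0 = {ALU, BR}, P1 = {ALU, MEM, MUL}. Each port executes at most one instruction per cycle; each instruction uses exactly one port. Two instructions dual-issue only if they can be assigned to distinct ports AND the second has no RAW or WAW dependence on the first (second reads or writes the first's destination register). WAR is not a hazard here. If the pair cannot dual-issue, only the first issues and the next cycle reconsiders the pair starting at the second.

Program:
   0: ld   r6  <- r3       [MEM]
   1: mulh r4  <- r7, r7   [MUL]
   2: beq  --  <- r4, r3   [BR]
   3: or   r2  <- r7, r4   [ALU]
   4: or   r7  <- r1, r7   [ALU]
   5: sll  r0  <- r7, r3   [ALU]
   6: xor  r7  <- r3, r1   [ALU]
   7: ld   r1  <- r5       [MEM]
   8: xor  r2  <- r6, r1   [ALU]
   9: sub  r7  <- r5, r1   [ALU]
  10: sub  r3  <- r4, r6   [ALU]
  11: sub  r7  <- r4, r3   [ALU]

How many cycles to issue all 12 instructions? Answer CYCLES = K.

CYCLES = 9

0. ld.MEM @i0  | no-port MEM/MUL
1. mulh.MUL @i1  | RAW r4
2. beq.BR+or.ALU @i2/i3  | dual
3. or.ALU @i4  | RAW r7
4. sll.ALU+xor.ALU @i5/i6  | dual
5. ld.MEM @i7  | RAW r1
6. xor.ALU+sub.ALU @i8/i9  | dual
7. sub.ALU @i10  | RAW r3
8. sub.ALU @i11  | tail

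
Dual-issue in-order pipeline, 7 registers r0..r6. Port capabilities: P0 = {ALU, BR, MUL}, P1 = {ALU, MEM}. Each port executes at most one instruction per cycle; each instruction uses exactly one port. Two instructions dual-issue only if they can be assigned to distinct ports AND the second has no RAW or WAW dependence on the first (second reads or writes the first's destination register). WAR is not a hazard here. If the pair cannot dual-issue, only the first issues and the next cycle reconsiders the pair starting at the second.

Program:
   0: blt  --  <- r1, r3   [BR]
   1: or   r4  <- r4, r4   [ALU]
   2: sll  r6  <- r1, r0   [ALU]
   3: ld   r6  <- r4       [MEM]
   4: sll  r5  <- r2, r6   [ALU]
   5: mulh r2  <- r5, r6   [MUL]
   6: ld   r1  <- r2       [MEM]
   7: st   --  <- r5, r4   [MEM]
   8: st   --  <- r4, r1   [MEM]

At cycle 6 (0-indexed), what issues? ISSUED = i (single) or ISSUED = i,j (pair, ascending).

[0] i0,i1  blt/or  -- pair
[1] i2  sll  -- WAW r6
[2] i3  ld  -- RAW r6
[3] i4  sll  -- RAW r5
[4] i5  mulh  -- RAW r2
[5] i6  ld  -- no-port MEM/MEM
[6] i7  st  -- no-port MEM/MEM
[7] i8  st  -- tail

ISSUED = 7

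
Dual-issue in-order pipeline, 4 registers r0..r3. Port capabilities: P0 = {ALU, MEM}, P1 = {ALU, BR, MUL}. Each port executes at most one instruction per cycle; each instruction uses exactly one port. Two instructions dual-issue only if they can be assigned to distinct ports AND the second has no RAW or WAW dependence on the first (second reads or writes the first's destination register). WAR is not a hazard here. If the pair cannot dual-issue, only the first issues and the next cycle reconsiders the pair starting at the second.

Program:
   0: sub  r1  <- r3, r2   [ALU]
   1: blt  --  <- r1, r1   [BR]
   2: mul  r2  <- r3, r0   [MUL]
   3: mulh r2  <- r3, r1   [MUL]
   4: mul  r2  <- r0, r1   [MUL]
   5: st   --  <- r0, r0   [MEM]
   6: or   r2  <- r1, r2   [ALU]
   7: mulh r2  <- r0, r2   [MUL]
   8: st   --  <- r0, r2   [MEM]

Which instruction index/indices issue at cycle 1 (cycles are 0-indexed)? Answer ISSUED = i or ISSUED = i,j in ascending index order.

ISSUED = 1

  cy0 -> i0 (sub) RAW r1
  cy1 -> i1 (blt) no-port BR/MUL
  cy2 -> i2 (mul) no-port MUL/MUL
  cy3 -> i3 (mulh) no-port MUL/MUL
  cy4 -> i4&i5 (mul;st) dual
  cy5 -> i6 (or) RAW+WAW r2
  cy6 -> i7 (mulh) RAW r2
  cy7 -> i8 (st) tail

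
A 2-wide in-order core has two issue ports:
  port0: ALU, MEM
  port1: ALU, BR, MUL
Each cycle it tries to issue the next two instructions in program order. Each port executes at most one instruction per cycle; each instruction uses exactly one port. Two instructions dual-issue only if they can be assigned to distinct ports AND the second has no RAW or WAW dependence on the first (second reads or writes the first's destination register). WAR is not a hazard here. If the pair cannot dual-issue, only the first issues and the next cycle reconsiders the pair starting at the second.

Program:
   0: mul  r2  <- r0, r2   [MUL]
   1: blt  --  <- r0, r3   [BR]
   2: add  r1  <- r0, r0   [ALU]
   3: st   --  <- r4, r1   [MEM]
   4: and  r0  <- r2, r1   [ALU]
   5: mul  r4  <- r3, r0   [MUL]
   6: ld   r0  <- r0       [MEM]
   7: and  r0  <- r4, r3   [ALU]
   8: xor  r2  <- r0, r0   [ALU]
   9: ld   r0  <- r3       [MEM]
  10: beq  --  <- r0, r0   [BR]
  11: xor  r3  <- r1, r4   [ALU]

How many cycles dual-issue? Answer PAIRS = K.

PAIRS = 5

t=0 i0:mul.MUL ; no-port MUL/BR
t=1 i1&i2:blt.BR/add.ALU ; 2-wide
t=2 i3&i4:st.MEM/and.ALU ; 2-wide
t=3 i5&i6:mul.MUL/ld.MEM ; 2-wide
t=4 i7:and.ALU ; RAW r0
t=5 i8&i9:xor.ALU/ld.MEM ; 2-wide
t=6 i10&i11:beq.BR/xor.ALU ; 2-wide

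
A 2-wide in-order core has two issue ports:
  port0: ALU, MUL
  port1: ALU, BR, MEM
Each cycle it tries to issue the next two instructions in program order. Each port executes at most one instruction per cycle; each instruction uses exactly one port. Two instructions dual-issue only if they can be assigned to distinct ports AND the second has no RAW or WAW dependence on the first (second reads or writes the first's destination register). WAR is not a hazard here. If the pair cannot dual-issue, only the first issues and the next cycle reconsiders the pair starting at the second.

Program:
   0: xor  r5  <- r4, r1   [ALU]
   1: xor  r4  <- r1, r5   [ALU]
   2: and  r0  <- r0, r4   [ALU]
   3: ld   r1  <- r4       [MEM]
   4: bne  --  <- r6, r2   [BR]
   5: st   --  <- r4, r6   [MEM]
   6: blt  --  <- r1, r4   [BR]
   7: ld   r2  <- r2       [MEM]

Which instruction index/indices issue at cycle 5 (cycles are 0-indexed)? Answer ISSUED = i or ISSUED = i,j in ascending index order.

ISSUED = 6

[0] i0  xor.ALU  -- RAW r5
[1] i1  xor.ALU  -- RAW r4
[2] i2,i3  and.ALU;ld.MEM  -- 2-wide
[3] i4  bne.BR  -- no-port BR/MEM
[4] i5  st.MEM  -- no-port MEM/BR
[5] i6  blt.BR  -- no-port BR/MEM
[6] i7  ld.MEM  -- tail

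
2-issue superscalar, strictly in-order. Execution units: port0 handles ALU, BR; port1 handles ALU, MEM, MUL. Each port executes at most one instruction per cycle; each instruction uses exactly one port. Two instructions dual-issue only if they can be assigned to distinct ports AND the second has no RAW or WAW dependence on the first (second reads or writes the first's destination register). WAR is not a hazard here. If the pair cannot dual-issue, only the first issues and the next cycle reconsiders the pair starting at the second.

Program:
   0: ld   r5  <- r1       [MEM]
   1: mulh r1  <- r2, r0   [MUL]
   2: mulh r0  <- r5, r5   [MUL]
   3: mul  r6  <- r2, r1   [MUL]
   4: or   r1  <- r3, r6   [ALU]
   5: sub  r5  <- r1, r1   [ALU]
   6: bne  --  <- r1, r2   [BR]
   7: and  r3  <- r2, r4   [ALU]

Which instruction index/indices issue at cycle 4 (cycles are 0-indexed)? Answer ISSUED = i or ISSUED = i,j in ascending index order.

t=0 i0:ld.MEM ; no-port MEM/MUL
t=1 i1:mulh.MUL ; no-port MUL/MUL
t=2 i2:mulh.MUL ; no-port MUL/MUL
t=3 i3:mul.MUL ; RAW r6
t=4 i4:or.ALU ; RAW r1
t=5 i5,i6:sub.ALU+bne.BR ; dual
t=6 i7:and.ALU ; tail

ISSUED = 4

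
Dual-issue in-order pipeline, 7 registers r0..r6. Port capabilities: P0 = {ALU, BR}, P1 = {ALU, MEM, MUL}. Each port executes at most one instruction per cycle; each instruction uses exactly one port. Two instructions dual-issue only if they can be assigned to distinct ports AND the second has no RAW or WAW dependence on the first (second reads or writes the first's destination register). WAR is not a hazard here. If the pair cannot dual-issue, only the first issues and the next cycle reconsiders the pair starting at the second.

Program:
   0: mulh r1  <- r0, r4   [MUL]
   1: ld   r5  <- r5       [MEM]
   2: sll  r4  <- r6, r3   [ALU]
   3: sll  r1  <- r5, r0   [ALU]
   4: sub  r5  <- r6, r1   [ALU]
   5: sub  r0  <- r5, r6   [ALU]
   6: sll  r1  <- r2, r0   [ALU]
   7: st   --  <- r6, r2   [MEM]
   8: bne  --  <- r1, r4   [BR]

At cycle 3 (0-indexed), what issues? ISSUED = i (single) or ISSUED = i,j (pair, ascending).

t=0 i0:mulh.MUL ; no-port MUL/MEM
t=1 i1/i2:ld.MEM;sll.ALU ; 2-wide
t=2 i3:sll.ALU ; RAW r1
t=3 i4:sub.ALU ; RAW r5
t=4 i5:sub.ALU ; RAW r0
t=5 i6/i7:sll.ALU;st.MEM ; 2-wide
t=6 i8:bne.BR ; tail

ISSUED = 4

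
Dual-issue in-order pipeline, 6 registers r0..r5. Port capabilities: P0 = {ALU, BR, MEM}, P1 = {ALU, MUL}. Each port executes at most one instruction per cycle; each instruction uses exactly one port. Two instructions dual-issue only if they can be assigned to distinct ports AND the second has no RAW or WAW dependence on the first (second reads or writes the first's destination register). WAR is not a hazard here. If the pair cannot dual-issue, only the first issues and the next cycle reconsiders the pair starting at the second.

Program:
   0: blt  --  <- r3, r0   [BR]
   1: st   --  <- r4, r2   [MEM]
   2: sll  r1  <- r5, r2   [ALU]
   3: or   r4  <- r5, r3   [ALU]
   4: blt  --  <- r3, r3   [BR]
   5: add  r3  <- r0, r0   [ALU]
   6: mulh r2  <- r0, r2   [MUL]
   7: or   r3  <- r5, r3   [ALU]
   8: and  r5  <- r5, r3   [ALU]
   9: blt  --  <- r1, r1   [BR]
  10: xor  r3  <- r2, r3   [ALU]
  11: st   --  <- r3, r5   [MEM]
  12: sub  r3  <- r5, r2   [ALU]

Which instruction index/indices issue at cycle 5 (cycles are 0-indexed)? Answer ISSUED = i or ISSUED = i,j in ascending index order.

ISSUED = 8,9

[0] i0  blt.BR  -- no-port BR/MEM
[1] i1,i2  st.MEM/sll.ALU  -- pair
[2] i3,i4  or.ALU/blt.BR  -- pair
[3] i5,i6  add.ALU/mulh.MUL  -- pair
[4] i7  or.ALU  -- RAW r3
[5] i8,i9  and.ALU/blt.BR  -- pair
[6] i10  xor.ALU  -- RAW r3
[7] i11,i12  st.MEM/sub.ALU  -- pair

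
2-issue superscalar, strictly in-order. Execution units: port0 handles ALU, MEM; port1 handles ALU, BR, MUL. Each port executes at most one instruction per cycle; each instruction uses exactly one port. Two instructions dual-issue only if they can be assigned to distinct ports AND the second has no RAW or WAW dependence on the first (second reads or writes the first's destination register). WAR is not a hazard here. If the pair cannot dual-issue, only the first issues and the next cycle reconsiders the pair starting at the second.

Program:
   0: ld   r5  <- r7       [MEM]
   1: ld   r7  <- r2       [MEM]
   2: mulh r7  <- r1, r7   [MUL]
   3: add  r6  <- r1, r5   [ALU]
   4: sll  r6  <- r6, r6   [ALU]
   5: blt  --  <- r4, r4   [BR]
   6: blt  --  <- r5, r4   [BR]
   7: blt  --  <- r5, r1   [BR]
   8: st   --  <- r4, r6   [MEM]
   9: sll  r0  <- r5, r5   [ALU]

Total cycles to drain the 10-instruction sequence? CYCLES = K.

CYCLES = 7

[0] i0  ld.MEM  -- no-port MEM/MEM
[1] i1  ld.MEM  -- RAW+WAW r7
[2] i2&i3  mulh.MUL add.ALU  -- dual
[3] i4&i5  sll.ALU blt.BR  -- dual
[4] i6  blt.BR  -- no-port BR/BR
[5] i7&i8  blt.BR st.MEM  -- dual
[6] i9  sll.ALU  -- tail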